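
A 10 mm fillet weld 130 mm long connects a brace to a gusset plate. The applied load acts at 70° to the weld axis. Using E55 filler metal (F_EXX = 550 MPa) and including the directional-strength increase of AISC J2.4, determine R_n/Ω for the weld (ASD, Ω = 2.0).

R_n/Ω ≈ 221 kN

t_e = 0.707 × 10 = 7.07 mm; A_we = 7.07 × 130 = 919.1 mm².
Directional factor: 1.0 + 0.5 sin^1.5(70°) = 1.455.
F_nw = 0.6 × 550 × 1.455 = 480.3 MPa.
R_n/Ω = (480.3 × 919.1) / 2.0 × 10⁻³ = 220.7 kN.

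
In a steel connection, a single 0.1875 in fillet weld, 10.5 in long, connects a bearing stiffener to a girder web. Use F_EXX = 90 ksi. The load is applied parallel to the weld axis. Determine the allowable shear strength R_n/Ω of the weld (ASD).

R_n/Ω ≈ 37.6 kips

Effective throat t_e = 0.707 × 0.1875 = 0.1326 in.
Total length L = 10.5 in; A_we = 0.1326 × 10.5 = 1.392 in².
F_nw = 0.6 F_EXX = 0.6 × 90 = 54 ksi.
R_n = 54 × 1.392 = 75.16 kips; R_n/Ω = 75.16/2.0 = 37.58 kips.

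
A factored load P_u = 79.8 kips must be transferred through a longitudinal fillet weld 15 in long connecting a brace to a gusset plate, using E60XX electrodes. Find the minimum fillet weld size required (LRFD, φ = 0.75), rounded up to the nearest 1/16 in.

E60XX → F_EXX = 60 ksi.
Total weld length L = 15 in.
Required throat t_e = P_u / (φ × 0.6 F_EXX × L) = 79.8 / (0.75 × 0.6 × 60 × 15) = 0.197 in.
Required leg w = t_e / 0.707 = 0.2787 in → use 5/16 in.

w = 5/16 in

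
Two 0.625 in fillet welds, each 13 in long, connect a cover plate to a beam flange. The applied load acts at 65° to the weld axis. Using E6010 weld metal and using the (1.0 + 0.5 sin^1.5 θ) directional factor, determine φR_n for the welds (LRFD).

φR_n ≈ 444 kips

E60XX → F_EXX = 60 ksi.
t_e = 0.707 × 0.625 = 0.4419 in; A_we = 0.4419 × 26 = 11.49 in².
Directional factor: 1.0 + 0.5 sin^1.5(65°) = 1.431.
F_nw = 0.6 × 60 × 1.431 = 51.53 ksi.
φR_n = 0.75 × 51.53 × 11.49 = 444 kips.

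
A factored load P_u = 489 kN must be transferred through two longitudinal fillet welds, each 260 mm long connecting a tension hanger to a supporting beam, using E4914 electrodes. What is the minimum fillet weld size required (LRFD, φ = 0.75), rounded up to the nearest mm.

w = 7 mm

E49XX → F_EXX = 490 MPa.
Total weld length L = 520 mm.
Required throat t_e = P_u / (φ × 0.6 F_EXX × L) = 489 / (0.75 × 0.6 × 490 × 520 × 10⁻³) = 4.265 mm.
Required leg w = t_e / 0.707 = 6.032 mm → use 7 mm.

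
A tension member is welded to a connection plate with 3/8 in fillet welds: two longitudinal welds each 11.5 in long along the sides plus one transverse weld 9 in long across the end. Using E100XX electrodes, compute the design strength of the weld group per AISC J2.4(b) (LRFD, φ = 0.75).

φR_n ≈ 394 kip

E100XX → F_EXX = 100 ksi.
t_e = 0.707 × 0.375 = 0.2651 in.
R_nwl = 0.6 × 100 × 0.2651 × 23 = 365.9 kip (longitudinal, 2 welds).
R_nwt = 0.6 × 100 × 0.2651 × 9 = 143.2 kip (transverse, base value).
(i) R_nwl + R_nwt = 509 kip; (ii) 0.85 R_nwl + 1.5 R_nwt = 525.7 kip.
R_n = max = 525.7 kip [governs: (ii)]; φR_n = 394.3 kip.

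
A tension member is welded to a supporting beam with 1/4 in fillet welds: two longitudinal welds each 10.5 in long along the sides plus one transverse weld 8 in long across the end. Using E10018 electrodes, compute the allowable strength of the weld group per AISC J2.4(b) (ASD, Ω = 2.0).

R_n/Ω ≈ 158 kips

E100XX → F_EXX = 100 ksi.
t_e = 0.707 × 0.25 = 0.1767 in.
R_nwl = 0.6 × 100 × 0.1767 × 21 = 222.7 kips (longitudinal, 2 welds).
R_nwt = 0.6 × 100 × 0.1767 × 8 = 84.84 kips (transverse, base value).
(i) R_nwl + R_nwt = 307.5 kips; (ii) 0.85 R_nwl + 1.5 R_nwt = 316.6 kips.
R_n = max = 316.6 kips [governs: (ii)]; R_n/Ω = 158.3 kips.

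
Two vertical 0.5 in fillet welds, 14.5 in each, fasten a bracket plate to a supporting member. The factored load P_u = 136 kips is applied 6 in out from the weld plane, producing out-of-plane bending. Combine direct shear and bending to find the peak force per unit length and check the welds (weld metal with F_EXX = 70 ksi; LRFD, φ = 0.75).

f_max ≈ 12.6 kip/in; NOT adequate

L_w = 2 × 14.5 = 29 in; section modulus (unit throat) S = 2 × L²/6 = 70.08 in².
Direct shear f_v = P/L_w = 136/29 = 4.69 kip/in.
Moment M = P × e = 136 × 6 = 816 kip·in; bending f_b = M/S = 11.64 kip/in.
f_max = √(f_v² + f_b²) = √(4.69² + 11.64²) = 12.55 kip/in.
φr_n = 0.75 × 0.6 × 70 × (0.707 × 0.5) = 11.14 kip/in → NOT adequate.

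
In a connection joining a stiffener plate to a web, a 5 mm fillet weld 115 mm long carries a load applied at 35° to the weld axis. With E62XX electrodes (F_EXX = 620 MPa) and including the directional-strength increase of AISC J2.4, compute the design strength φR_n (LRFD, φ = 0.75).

t_e = 0.707 × 5 = 3.535 mm; A_we = 3.535 × 115 = 406.5 mm².
Directional factor: 1.0 + 0.5 sin^1.5(35°) = 1.217.
F_nw = 0.6 × 620 × 1.217 = 452.8 MPa.
φR_n = 0.75 × 452.8 × 406.5 × 10⁻³ = 138.1 kN.

φR_n ≈ 138 kN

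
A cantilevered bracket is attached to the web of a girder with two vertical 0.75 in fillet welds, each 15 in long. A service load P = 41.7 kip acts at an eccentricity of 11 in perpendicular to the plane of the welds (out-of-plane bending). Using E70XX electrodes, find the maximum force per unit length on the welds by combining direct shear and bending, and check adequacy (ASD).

E70XX → F_EXX = 70 ksi.
L_w = 2 × 15 = 30 in; section modulus (unit throat) S = 2 × L²/6 = 75 in².
Direct shear f_v = P/L_w = 41.7/30 = 1.39 kip/in.
Moment M = P × e = 41.7 × 11 = 458.7 kip·in; bending f_b = M/S = 6.116 kip/in.
f_max = √(f_v² + f_b²) = √(1.39² + 6.116²) = 6.272 kip/in.
r_n/Ω = (1/2.0) × 0.6 × 70 × (0.707 × 0.75) = 11.14 kip/in → adequate.

f_max ≈ 6.27 kip/in; adequate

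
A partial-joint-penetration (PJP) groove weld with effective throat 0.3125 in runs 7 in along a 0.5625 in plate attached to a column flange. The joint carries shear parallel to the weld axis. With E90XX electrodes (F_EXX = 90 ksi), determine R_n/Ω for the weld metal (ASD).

R_n/Ω ≈ 59.1 kip

Effective throat (given) t_e = 0.3125 in.
A_we = 0.3125 × 7 = 2.188 in².
F_nw = 0.6 F_EXX = 54 ksi.
R_n/Ω = (54 × 2.188) / 2.0 = 59.06 kip.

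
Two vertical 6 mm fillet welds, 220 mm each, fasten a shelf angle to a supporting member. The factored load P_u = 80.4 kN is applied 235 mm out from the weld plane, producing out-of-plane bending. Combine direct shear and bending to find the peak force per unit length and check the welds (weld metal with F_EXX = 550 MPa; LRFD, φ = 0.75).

L_w = 2 × 220 = 440 mm; section modulus (unit throat) S = 2 × L²/6 = 16130 mm².
Direct shear f_v = P/L_w = 80.4×10³/440 = 182.7 N/mm.
Moment M = P × e = 80.4×10³ × 235 = 18894000 N·mm; bending f_b = M/S = 1171 N/mm.
f_max = √(f_v² + f_b²) = √(182.7² + 1171²) = 1185 N/mm.
φr_n = 0.75 × 0.6 × 550 × (0.707 × 6) = 1050 N/mm → NOT adequate.

f_max ≈ 1190 N/mm; NOT adequate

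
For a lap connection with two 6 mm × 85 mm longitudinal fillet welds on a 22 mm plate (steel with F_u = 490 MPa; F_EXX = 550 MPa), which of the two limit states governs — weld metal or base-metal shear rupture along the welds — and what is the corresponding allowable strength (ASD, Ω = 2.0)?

t_e = 0.707 × 6 = 4.242 mm; L = 170 mm.
Weld metal: R_n/Ω = (1/2.0) × 0.6 × 550 × 4.242 × 170 × 10⁻³ = 119 kN.
Base metal (shear rupture): R_n/Ω = (1/2.0) × 0.6 × 490 × 22 × 170 × 10⁻³ = 549.8 kN.
Governing: weld metal.

R_n/Ω ≈ 119 kN (weld metal governs)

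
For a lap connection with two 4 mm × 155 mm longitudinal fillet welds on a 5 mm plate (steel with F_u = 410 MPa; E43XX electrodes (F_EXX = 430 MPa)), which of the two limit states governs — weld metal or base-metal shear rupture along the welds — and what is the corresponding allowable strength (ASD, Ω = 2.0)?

t_e = 0.707 × 4 = 2.828 mm; L = 310 mm.
Weld metal: R_n/Ω = (1/2.0) × 0.6 × 430 × 2.828 × 310 × 10⁻³ = 113.1 kN.
Base metal (shear rupture): R_n/Ω = (1/2.0) × 0.6 × 410 × 5 × 310 × 10⁻³ = 190.7 kN.
Governing: weld metal.

R_n/Ω ≈ 113 kN (weld metal governs)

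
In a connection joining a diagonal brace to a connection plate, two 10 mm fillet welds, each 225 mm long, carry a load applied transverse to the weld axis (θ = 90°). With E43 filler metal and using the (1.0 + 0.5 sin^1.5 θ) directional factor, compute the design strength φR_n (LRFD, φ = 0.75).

E43XX → F_EXX = 430 MPa.
t_e = 0.707 × 10 = 7.07 mm; A_we = 7.07 × 450 = 3181 mm².
Directional factor: 1.0 + 0.5 sin^1.5(90°) = 1.5.
F_nw = 0.6 × 430 × 1.5 = 387 MPa.
φR_n = 0.75 × 387 × 3181 × 10⁻³ = 923.4 kN.

φR_n ≈ 923 kN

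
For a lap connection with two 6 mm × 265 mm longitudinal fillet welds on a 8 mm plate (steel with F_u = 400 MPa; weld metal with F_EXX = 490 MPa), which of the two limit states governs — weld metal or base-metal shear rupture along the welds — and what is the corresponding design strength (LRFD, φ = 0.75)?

t_e = 0.707 × 6 = 4.242 mm; L = 530 mm.
Weld metal: φR_n = 0.75 × 0.6 × 490 × 4.242 × 530 × 10⁻³ = 495.7 kN.
Base metal (shear rupture): φR_n = 0.75 × 0.6 × 400 × 8 × 530 × 10⁻³ = 763.2 kN.
Governing: weld metal.

φR_n ≈ 496 kN (weld metal governs)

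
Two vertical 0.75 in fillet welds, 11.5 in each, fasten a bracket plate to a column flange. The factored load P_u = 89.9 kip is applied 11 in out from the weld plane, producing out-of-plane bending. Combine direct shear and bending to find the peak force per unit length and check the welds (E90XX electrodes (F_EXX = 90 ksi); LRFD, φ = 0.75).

L_w = 2 × 11.5 = 23 in; section modulus (unit throat) S = 2 × L²/6 = 44.08 in².
Direct shear f_v = P/L_w = 89.9/23 = 3.909 kip/in.
Moment M = P × e = 89.9 × 11 = 988.9 kip·in; bending f_b = M/S = 22.43 kip/in.
f_max = √(f_v² + f_b²) = √(3.909² + 22.43²) = 22.77 kip/in.
φr_n = 0.75 × 0.6 × 90 × (0.707 × 0.75) = 21.48 kip/in → NOT adequate.

f_max ≈ 22.8 kip/in; NOT adequate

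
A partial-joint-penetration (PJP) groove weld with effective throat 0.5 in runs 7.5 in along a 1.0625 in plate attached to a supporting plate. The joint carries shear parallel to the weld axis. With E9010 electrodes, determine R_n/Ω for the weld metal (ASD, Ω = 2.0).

E90XX → F_EXX = 90 ksi.
Effective throat (given) t_e = 0.5 in.
A_we = 0.5 × 7.5 = 3.75 in².
F_nw = 0.6 F_EXX = 54 ksi.
R_n/Ω = (54 × 3.75) / 2.0 = 101.2 kip.

R_n/Ω ≈ 101 kip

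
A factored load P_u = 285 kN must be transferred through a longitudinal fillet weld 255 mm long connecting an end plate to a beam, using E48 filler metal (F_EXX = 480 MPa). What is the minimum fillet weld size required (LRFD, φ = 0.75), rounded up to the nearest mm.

Total weld length L = 255 mm.
Required throat t_e = P_u / (φ × 0.6 F_EXX × L) = 285 / (0.75 × 0.6 × 480 × 255 × 10⁻³) = 5.174 mm.
Required leg w = t_e / 0.707 = 7.319 mm → use 8 mm.

w = 8 mm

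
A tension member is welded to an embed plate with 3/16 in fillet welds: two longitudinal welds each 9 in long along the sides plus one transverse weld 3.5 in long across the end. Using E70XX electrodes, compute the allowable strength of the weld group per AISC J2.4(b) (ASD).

E70XX → F_EXX = 70 ksi.
t_e = 0.707 × 0.1875 = 0.1326 in.
R_nwl = 0.6 × 70 × 0.1326 × 18 = 100.2 kips (longitudinal, 2 welds).
R_nwt = 0.6 × 70 × 0.1326 × 3.5 = 19.49 kips (transverse, base value).
(i) R_nwl + R_nwt = 119.7 kips; (ii) 0.85 R_nwl + 1.5 R_nwt = 114.4 kips.
R_n = max = 119.7 kips [governs: (i)]; R_n/Ω = 59.85 kips.

R_n/Ω ≈ 59.9 kips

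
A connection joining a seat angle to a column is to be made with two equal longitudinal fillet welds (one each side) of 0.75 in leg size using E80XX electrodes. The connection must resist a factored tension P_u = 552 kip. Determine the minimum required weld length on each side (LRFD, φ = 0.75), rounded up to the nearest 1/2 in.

E80XX → F_EXX = 80 ksi.
Throat t_e = 0.707 × 0.75 = 0.5302 in.
φr_n = 0.75 × 0.6 × 80 × 0.5302 = 19.09 kip/in.
L_req = P_u / φr_n = 552 / 19.09 = 28.92 in total.
Per side: 28.92 / 2 = 14.46 in.
Round up → use L = 14.5 in on each side.

L = 14.5 in on each side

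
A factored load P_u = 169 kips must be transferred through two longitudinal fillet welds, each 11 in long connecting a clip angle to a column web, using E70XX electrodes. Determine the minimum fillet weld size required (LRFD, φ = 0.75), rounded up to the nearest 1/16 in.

w = 3/8 in

E70XX → F_EXX = 70 ksi.
Total weld length L = 22 in.
Required throat t_e = P_u / (φ × 0.6 F_EXX × L) = 169 / (0.75 × 0.6 × 70 × 22) = 0.2439 in.
Required leg w = t_e / 0.707 = 0.3449 in → use 3/8 in.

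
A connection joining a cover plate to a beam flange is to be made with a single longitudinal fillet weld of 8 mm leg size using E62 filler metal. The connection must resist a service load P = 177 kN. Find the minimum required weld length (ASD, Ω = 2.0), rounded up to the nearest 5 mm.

L = 170 mm

E62XX → F_EXX = 620 MPa.
Throat t_e = 0.707 × 8 = 5.656 mm.
r_n/Ω = (0.6 × 620 × 5.656) / 2.0 = 1052 N/mm = 1.052 kN/mm.
L_req = P / (r_n/Ω) = 177 / 1.052 = 168.2 mm total.
Round up → use L = 170 mm.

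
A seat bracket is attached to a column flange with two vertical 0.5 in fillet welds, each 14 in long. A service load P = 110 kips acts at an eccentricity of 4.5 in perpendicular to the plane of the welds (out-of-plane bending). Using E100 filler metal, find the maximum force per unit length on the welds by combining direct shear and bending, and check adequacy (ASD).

f_max ≈ 8.53 kip/in; adequate

E100XX → F_EXX = 100 ksi.
L_w = 2 × 14 = 28 in; section modulus (unit throat) S = 2 × L²/6 = 65.33 in².
Direct shear f_v = P/L_w = 110/28 = 3.929 kip/in.
Moment M = P × e = 110 × 4.5 = 495 kip·in; bending f_b = M/S = 7.577 kip/in.
f_max = √(f_v² + f_b²) = √(3.929² + 7.577²) = 8.534 kip/in.
r_n/Ω = (1/2.0) × 0.6 × 100 × (0.707 × 0.5) = 10.6 kip/in → adequate.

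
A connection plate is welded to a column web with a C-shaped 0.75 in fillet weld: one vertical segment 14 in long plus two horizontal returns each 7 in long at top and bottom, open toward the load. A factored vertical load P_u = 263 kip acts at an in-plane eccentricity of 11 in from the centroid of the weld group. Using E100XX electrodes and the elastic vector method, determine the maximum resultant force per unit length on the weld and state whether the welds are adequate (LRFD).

E100XX → F_EXX = 100 ksi.
Total weld length L_w = 28 in. Treat welds as unit-width lines.
Centroid: x̄ = 2×7×3.5 / 28 = 1.75 in from the vertical weld.
Polar moment about centroid: J = I_x + I_y = [14³/12 + 2×7×7²] + [14×1.75² + 2(7³/12 + 7×1.75²)] = 1058 in³.
Direct shear f_v = P/L_w = 263 / 28 = 9.393 kip/in (vertical).
Torsion M = P·e = 263 × 11 = 2893 kip·in.
Critical point at (x, y) = (5.25, 7) from centroid. f_tx = M·y/J = 19.15 kip/in; f_ty = M·x/J = 14.36 kip/in.
Resultant f_max = √[f_tx² + (f_v + f_ty)²] = √[19.15² + (9.393 + 14.36)²] = 30.51 kip/in.
Capacity per unit length: φr_n = 0.75 × 0.6 × 100 × (0.707 × 0.75) = 23.86 kip/in.
30.51 > 23.86 → NOT adequate.

f_max ≈ 30.5 kip/in; NOT adequate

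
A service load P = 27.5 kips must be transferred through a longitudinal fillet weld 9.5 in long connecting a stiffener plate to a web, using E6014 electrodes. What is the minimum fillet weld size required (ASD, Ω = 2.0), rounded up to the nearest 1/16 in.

E60XX → F_EXX = 60 ksi.
Total weld length L = 9.5 in.
Required throat t_e = P × Ω / (0.6 F_EXX × L) = 27.5 × 2.0 / (0.6 × 60 × 9.5) = 0.1608 in.
Required leg w = t_e / 0.707 = 0.2275 in → use 1/4 in.

w = 1/4 in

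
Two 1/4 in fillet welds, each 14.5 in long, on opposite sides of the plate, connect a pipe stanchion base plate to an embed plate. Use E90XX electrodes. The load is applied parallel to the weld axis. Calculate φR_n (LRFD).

E90XX → F_EXX = 90 ksi.
Effective throat t_e = 0.707 × 0.25 = 0.1767 in.
Total length L = 29 in; A_we = 0.1767 × 29 = 5.126 in².
F_nw = 0.6 F_EXX = 0.6 × 90 = 54 ksi.
φR_n = 0.75 × 54 × 5.126 = 207.6 kips.

φR_n ≈ 208 kips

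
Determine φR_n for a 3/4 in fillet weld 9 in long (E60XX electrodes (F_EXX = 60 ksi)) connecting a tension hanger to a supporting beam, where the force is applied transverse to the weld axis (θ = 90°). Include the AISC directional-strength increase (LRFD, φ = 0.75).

φR_n ≈ 193 kips

t_e = 0.707 × 0.75 = 0.5302 in; A_we = 0.5302 × 9 = 4.772 in².
Directional factor: 1.0 + 0.5 sin^1.5(90°) = 1.5.
F_nw = 0.6 × 60 × 1.5 = 54 ksi.
φR_n = 0.75 × 54 × 4.772 = 193.3 kips.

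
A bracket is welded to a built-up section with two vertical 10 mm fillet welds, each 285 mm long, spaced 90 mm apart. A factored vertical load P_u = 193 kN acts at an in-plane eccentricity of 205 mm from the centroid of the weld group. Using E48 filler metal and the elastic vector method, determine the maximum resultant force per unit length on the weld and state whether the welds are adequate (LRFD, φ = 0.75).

f_max ≈ 1320 N/mm; adequate

E48XX → F_EXX = 480 MPa.
Total weld length L_w = 570 mm. Treat welds as unit-width lines.
Polar moment about centroid: J = 2[d³/12 + d(b/2)²] = 2[285³/12 + 285×45²] = 5012000 mm³.
Direct shear f_v = P/L_w = 193×10³ / 570 = 338.6 N/mm (vertical).
Torsion M = P·e = 193×10³ × 205 = 39565000 N·mm.
Critical point at (x, y) = (45, 142.5) from centroid. f_tx = M·y/J = 1125 N/mm; f_ty = M·x/J = 355.2 N/mm.
Resultant f_max = √[f_tx² + (f_v + f_ty)²] = √[1125² + (338.6 + 355.2)²] = 1322 N/mm.
Capacity per unit length: φr_n = 0.75 × 0.6 × 480 × (0.707 × 10) = 1527 N/mm.
1322 ≤ 1527 → adequate.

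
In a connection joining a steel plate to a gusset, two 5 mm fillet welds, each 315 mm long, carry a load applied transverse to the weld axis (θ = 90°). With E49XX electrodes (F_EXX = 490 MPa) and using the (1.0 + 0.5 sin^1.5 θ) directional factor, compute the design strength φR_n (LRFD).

t_e = 0.707 × 5 = 3.535 mm; A_we = 3.535 × 630 = 2227 mm².
Directional factor: 1.0 + 0.5 sin^1.5(90°) = 1.5.
F_nw = 0.6 × 490 × 1.5 = 441 MPa.
φR_n = 0.75 × 441 × 2227 × 10⁻³ = 736.6 kN.

φR_n ≈ 737 kN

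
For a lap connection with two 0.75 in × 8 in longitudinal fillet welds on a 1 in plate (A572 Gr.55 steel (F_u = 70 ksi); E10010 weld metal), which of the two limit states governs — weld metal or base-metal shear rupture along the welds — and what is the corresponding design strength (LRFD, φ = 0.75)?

E100XX → F_EXX = 100 ksi.
t_e = 0.707 × 0.75 = 0.5302 in; L = 16 in.
Weld metal: φR_n = 0.75 × 0.6 × 100 × 0.5302 × 16 = 381.8 kips.
Base metal (shear rupture): φR_n = 0.75 × 0.6 × 70 × 1 × 16 = 504 kips.
Governing: weld metal.

φR_n ≈ 382 kips (weld metal governs)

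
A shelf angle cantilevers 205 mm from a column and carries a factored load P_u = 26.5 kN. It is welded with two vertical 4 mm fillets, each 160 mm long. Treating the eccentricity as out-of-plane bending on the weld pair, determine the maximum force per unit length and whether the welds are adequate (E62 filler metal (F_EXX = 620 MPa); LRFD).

f_max ≈ 642 N/mm; adequate

L_w = 2 × 160 = 320 mm; section modulus (unit throat) S = 2 × L²/6 = 8533 mm².
Direct shear f_v = P/L_w = 26.5×10³/320 = 82.81 N/mm.
Moment M = P × e = 26.5×10³ × 205 = 5432500 N·mm; bending f_b = M/S = 636.6 N/mm.
f_max = √(f_v² + f_b²) = √(82.81² + 636.6²) = 642 N/mm.
φr_n = 0.75 × 0.6 × 620 × (0.707 × 4) = 789 N/mm → adequate.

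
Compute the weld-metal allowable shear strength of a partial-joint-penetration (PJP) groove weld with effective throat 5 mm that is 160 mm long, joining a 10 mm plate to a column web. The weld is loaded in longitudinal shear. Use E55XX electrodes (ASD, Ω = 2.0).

R_n/Ω ≈ 132 kN

E55XX → F_EXX = 550 MPa.
Effective throat (given) t_e = 5 mm.
A_we = 5 × 160 = 800 mm².
F_nw = 0.6 F_EXX = 330 MPa.
R_n/Ω = (330 × 800) / 2.0 × 10⁻³ = 132 kN.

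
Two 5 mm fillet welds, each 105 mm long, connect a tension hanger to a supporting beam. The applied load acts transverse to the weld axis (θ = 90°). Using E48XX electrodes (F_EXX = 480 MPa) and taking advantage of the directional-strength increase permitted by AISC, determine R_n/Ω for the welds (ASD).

R_n/Ω ≈ 160 kN

t_e = 0.707 × 5 = 3.535 mm; A_we = 3.535 × 210 = 742.3 mm².
Directional factor: 1.0 + 0.5 sin^1.5(90°) = 1.5.
F_nw = 0.6 × 480 × 1.5 = 432 MPa.
R_n/Ω = (432 × 742.3) / 2.0 × 10⁻³ = 160.3 kN.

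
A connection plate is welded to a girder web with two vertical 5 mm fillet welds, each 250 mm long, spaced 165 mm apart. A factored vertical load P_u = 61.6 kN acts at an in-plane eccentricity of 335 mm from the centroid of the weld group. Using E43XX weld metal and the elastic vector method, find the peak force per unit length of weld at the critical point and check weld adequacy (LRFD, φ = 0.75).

E43XX → F_EXX = 430 MPa.
Total weld length L_w = 500 mm. Treat welds as unit-width lines.
Polar moment about centroid: J = 2[d³/12 + d(b/2)²] = 2[250³/12 + 250×82.5²] = 6007000 mm³.
Direct shear f_v = P/L_w = 61.6×10³ / 500 = 123.2 N/mm (vertical).
Torsion M = P·e = 61.6×10³ × 335 = 20636000 N·mm.
Critical point at (x, y) = (82.5, 125) from centroid. f_tx = M·y/J = 429.4 N/mm; f_ty = M·x/J = 283.4 N/mm.
Resultant f_max = √[f_tx² + (f_v + f_ty)²] = √[429.4² + (123.2 + 283.4)²] = 591.4 N/mm.
Capacity per unit length: φr_n = 0.75 × 0.6 × 430 × (0.707 × 5) = 684 N/mm.
591.4 ≤ 684 → adequate.

f_max ≈ 591 N/mm; adequate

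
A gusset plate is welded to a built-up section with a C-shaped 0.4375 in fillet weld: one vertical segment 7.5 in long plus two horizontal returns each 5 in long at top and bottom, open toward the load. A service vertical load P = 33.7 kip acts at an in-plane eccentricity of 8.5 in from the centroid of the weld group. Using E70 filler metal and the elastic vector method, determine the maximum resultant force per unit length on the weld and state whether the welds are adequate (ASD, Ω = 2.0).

f_max ≈ 8.09 kip/in; NOT adequate

E70XX → F_EXX = 70 ksi.
Total weld length L_w = 17.5 in. Treat welds as unit-width lines.
Centroid: x̄ = 2×5×2.5 / 17.5 = 1.429 in from the vertical weld.
Polar moment about centroid: J = I_x + I_y = [7.5³/12 + 2×5×3.75²] + [7.5×1.429² + 2(5³/12 + 5×1.071²)] = 223.4 in³.
Direct shear f_v = P/L_w = 33.7 / 17.5 = 1.926 kip/in (vertical).
Torsion M = P·e = 33.7 × 8.5 = 286.45 kip·in.
Critical point at (x, y) = (3.571, 3.75) from centroid. f_tx = M·y/J = 4.808 kip/in; f_ty = M·x/J = 4.579 kip/in.
Resultant f_max = √[f_tx² + (f_v + f_ty)²] = √[4.808² + (1.926 + 4.579)²] = 8.089 kip/in.
Capacity per unit length: r_n/Ω = (1/2.0) × 0.6 × 70 × (0.707 × 0.4375) = 6.496 kip/in.
8.089 > 6.496 → NOT adequate.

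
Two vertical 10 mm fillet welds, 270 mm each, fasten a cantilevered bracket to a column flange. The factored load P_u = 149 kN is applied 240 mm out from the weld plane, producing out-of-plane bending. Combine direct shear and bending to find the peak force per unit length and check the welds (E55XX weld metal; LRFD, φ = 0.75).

f_max ≈ 1500 N/mm; adequate

E55XX → F_EXX = 550 MPa.
L_w = 2 × 270 = 540 mm; section modulus (unit throat) S = 2 × L²/6 = 24300 mm².
Direct shear f_v = P/L_w = 149×10³/540 = 275.9 N/mm.
Moment M = P × e = 149×10³ × 240 = 35760000 N·mm; bending f_b = M/S = 1472 N/mm.
f_max = √(f_v² + f_b²) = √(275.9² + 1472²) = 1497 N/mm.
φr_n = 0.75 × 0.6 × 550 × (0.707 × 10) = 1750 N/mm → adequate.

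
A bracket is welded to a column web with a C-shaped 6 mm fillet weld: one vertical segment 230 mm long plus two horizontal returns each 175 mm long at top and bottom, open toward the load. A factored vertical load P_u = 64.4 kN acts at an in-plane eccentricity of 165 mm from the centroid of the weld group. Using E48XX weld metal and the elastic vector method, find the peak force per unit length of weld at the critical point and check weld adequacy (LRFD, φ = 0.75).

f_max ≈ 325 N/mm; adequate

E48XX → F_EXX = 480 MPa.
Total weld length L_w = 580 mm. Treat welds as unit-width lines.
Centroid: x̄ = 2×175×87.5 / 580 = 52.8 mm from the vertical weld.
Polar moment about centroid: J = I_x + I_y = [230³/12 + 2×175×115²] + [230×52.8² + 2(175³/12 + 175×34.7²)] = 7599000 mm³.
Direct shear f_v = P/L_w = 64.4×10³ / 580 = 111 N/mm (vertical).
Torsion M = P·e = 64.4×10³ × 165 = 10626000 N·mm.
Critical point at (x, y) = (122.2, 115) from centroid. f_tx = M·y/J = 160.8 N/mm; f_ty = M·x/J = 170.9 N/mm.
Resultant f_max = √[f_tx² + (f_v + f_ty)²] = √[160.8² + (111 + 170.9)²] = 324.6 N/mm.
Capacity per unit length: φr_n = 0.75 × 0.6 × 480 × (0.707 × 6) = 916.3 N/mm.
324.6 ≤ 916.3 → adequate.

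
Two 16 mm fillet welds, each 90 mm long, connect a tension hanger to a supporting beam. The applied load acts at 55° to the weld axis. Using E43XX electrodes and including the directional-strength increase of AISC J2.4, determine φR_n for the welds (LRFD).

E43XX → F_EXX = 430 MPa.
t_e = 0.707 × 16 = 11.31 mm; A_we = 11.31 × 180 = 2036 mm².
Directional factor: 1.0 + 0.5 sin^1.5(55°) = 1.371.
F_nw = 0.6 × 430 × 1.371 = 353.6 MPa.
φR_n = 0.75 × 353.6 × 2036 × 10⁻³ = 540 kN.

φR_n ≈ 540 kN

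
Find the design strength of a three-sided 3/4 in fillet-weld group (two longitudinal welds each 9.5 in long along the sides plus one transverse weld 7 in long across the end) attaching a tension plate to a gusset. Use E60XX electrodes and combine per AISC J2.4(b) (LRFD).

E60XX → F_EXX = 60 ksi.
t_e = 0.707 × 0.75 = 0.5302 in.
R_nwl = 0.6 × 60 × 0.5302 × 19 = 362.7 kip (longitudinal, 2 welds).
R_nwt = 0.6 × 60 × 0.5302 × 7 = 133.6 kip (transverse, base value).
(i) R_nwl + R_nwt = 496.3 kip; (ii) 0.85 R_nwl + 1.5 R_nwt = 508.7 kip.
R_n = max = 508.7 kip [governs: (ii)]; φR_n = 381.5 kip.

φR_n ≈ 382 kip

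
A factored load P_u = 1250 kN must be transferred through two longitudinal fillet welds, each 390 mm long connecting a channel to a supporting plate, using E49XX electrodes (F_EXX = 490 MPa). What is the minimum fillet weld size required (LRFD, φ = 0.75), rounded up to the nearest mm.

w = 11 mm

Total weld length L = 780 mm.
Required throat t_e = P_u / (φ × 0.6 F_EXX × L) = 1250 / (0.75 × 0.6 × 490 × 780 × 10⁻³) = 7.268 mm.
Required leg w = t_e / 0.707 = 10.28 mm → use 11 mm.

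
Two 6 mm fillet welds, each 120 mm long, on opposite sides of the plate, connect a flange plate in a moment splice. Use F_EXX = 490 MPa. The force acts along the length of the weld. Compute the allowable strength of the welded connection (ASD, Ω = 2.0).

R_n/Ω ≈ 150 kN

Effective throat t_e = 0.707 × 6 = 4.242 mm.
Total length L = 240 mm; A_we = 4.242 × 240 = 1018 mm².
F_nw = 0.6 F_EXX = 0.6 × 490 = 294 MPa.
R_n = 294 × 1018 × 10⁻³ = 299.3 kN; R_n/Ω = 299.3/2.0 = 149.7 kN.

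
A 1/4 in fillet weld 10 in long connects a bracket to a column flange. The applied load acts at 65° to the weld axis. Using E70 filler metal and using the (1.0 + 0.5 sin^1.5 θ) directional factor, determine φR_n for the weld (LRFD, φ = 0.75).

φR_n ≈ 79.7 kips

E70XX → F_EXX = 70 ksi.
t_e = 0.707 × 0.25 = 0.1767 in; A_we = 0.1767 × 10 = 1.767 in².
Directional factor: 1.0 + 0.5 sin^1.5(65°) = 1.431.
F_nw = 0.6 × 70 × 1.431 = 60.12 ksi.
φR_n = 0.75 × 60.12 × 1.767 = 79.7 kips.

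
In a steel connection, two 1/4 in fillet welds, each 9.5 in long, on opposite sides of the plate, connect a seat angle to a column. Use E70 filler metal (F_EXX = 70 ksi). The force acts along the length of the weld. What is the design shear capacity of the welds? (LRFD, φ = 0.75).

Effective throat t_e = 0.707 × 0.25 = 0.1767 in.
Total length L = 19 in; A_we = 0.1767 × 19 = 3.358 in².
F_nw = 0.6 F_EXX = 0.6 × 70 = 42 ksi.
φR_n = 0.75 × 42 × 3.358 = 105.8 kips.

φR_n ≈ 106 kips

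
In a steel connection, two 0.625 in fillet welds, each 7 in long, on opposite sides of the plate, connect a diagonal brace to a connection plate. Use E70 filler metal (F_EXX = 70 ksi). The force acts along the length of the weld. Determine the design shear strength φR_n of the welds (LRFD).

φR_n ≈ 195 kip

Effective throat t_e = 0.707 × 0.625 = 0.4419 in.
Total length L = 14 in; A_we = 0.4419 × 14 = 6.186 in².
F_nw = 0.6 F_EXX = 0.6 × 70 = 42 ksi.
φR_n = 0.75 × 42 × 6.186 = 194.9 kip.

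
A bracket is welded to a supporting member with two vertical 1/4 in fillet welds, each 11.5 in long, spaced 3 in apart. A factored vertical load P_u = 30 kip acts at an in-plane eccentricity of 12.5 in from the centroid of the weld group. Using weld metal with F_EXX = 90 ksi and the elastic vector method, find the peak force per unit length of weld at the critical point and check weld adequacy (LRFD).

f_max ≈ 7.73 kip/in; NOT adequate

Total weld length L_w = 23 in. Treat welds as unit-width lines.
Polar moment about centroid: J = 2[d³/12 + d(b/2)²] = 2[11.5³/12 + 11.5×1.5²] = 305.2 in³.
Direct shear f_v = P/L_w = 30 / 23 = 1.304 kip/in (vertical).
Torsion M = P·e = 30 × 12.5 = 375 kip·in.
Critical point at (x, y) = (1.5, 5.75) from centroid. f_tx = M·y/J = 7.064 kip/in; f_ty = M·x/J = 1.843 kip/in.
Resultant f_max = √[f_tx² + (f_v + f_ty)²] = √[7.064² + (1.304 + 1.843)²] = 7.734 kip/in.
Capacity per unit length: φr_n = 0.75 × 0.6 × 90 × (0.707 × 0.25) = 7.158 kip/in.
7.734 > 7.158 → NOT adequate.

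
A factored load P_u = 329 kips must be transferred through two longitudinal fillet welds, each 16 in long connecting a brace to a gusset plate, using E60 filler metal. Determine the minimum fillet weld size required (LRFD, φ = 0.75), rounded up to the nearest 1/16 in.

w = 9/16 in

E60XX → F_EXX = 60 ksi.
Total weld length L = 32 in.
Required throat t_e = P_u / (φ × 0.6 F_EXX × L) = 329 / (0.75 × 0.6 × 60 × 32) = 0.3808 in.
Required leg w = t_e / 0.707 = 0.5386 in → use 9/16 in.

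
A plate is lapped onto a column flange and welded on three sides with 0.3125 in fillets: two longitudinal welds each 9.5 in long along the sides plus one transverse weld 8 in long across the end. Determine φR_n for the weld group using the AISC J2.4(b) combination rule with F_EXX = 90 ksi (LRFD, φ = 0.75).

φR_n ≈ 252 kips

t_e = 0.707 × 0.3125 = 0.2209 in.
R_nwl = 0.6 × 90 × 0.2209 × 19 = 226.7 kips (longitudinal, 2 welds).
R_nwt = 0.6 × 90 × 0.2209 × 8 = 95.44 kips (transverse, base value).
(i) R_nwl + R_nwt = 322.1 kips; (ii) 0.85 R_nwl + 1.5 R_nwt = 335.8 kips.
R_n = max = 335.8 kips [governs: (ii)]; φR_n = 251.9 kips.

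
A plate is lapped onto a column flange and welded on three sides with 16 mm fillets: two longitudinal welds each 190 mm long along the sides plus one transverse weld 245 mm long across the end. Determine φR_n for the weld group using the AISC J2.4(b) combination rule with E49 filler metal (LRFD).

E49XX → F_EXX = 490 MPa.
t_e = 0.707 × 16 = 11.31 mm.
R_nwl = 0.6 × 490 × 11.31 × 380 × 10⁻³ = 1264 kN (longitudinal, 2 welds).
R_nwt = 0.6 × 490 × 11.31 × 245 × 10⁻³ = 814.8 kN (transverse, base value).
(i) R_nwl + R_nwt = 2079 kN; (ii) 0.85 R_nwl + 1.5 R_nwt = 2296 kN.
R_n = max = 2296 kN [governs: (ii)]; φR_n = 1722 kN.

φR_n ≈ 1720 kN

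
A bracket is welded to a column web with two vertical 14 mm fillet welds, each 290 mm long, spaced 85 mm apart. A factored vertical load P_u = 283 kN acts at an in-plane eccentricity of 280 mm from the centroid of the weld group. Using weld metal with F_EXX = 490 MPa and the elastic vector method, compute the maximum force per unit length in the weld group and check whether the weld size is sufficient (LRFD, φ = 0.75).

Total weld length L_w = 580 mm. Treat welds as unit-width lines.
Polar moment about centroid: J = 2[d³/12 + d(b/2)²] = 2[290³/12 + 290×42.5²] = 5112000 mm³.
Direct shear f_v = P/L_w = 283×10³ / 580 = 487.9 N/mm (vertical).
Torsion M = P·e = 283×10³ × 280 = 79240000 N·mm.
Critical point at (x, y) = (42.5, 145) from centroid. f_tx = M·y/J = 2247 N/mm; f_ty = M·x/J = 658.7 N/mm.
Resultant f_max = √[f_tx² + (f_v + f_ty)²] = √[2247² + (487.9 + 658.7)²] = 2523 N/mm.
Capacity per unit length: φr_n = 0.75 × 0.6 × 490 × (0.707 × 14) = 2183 N/mm.
2523 > 2183 → NOT adequate.

f_max ≈ 2520 N/mm; NOT adequate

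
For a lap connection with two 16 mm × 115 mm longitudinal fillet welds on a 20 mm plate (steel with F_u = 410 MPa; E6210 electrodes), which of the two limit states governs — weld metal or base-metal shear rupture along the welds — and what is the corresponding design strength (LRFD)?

φR_n ≈ 726 kN (weld metal governs)

E62XX → F_EXX = 620 MPa.
t_e = 0.707 × 16 = 11.31 mm; L = 230 mm.
Weld metal: φR_n = 0.75 × 0.6 × 620 × 11.31 × 230 × 10⁻³ = 725.9 kN.
Base metal (shear rupture): φR_n = 0.75 × 0.6 × 410 × 20 × 230 × 10⁻³ = 848.7 kN.
Governing: weld metal.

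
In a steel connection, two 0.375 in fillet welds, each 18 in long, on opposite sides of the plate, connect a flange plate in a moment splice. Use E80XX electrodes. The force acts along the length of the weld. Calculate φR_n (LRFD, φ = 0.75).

φR_n ≈ 344 kip

E80XX → F_EXX = 80 ksi.
Effective throat t_e = 0.707 × 0.375 = 0.2651 in.
Total length L = 36 in; A_we = 0.2651 × 36 = 9.544 in².
F_nw = 0.6 F_EXX = 0.6 × 80 = 48 ksi.
φR_n = 0.75 × 48 × 9.544 = 343.6 kip.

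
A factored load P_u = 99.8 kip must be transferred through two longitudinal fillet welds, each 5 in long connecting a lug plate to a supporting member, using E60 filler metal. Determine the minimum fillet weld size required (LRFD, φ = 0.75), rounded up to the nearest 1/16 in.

E60XX → F_EXX = 60 ksi.
Total weld length L = 10 in.
Required throat t_e = P_u / (φ × 0.6 F_EXX × L) = 99.8 / (0.75 × 0.6 × 60 × 10) = 0.3696 in.
Required leg w = t_e / 0.707 = 0.5228 in → use 9/16 in.

w = 9/16 in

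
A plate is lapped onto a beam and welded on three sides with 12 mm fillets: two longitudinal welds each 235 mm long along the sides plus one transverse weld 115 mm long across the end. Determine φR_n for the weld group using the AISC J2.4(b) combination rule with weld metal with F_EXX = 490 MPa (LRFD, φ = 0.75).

φR_n ≈ 1090 kN

t_e = 0.707 × 12 = 8.484 mm.
R_nwl = 0.6 × 490 × 8.484 × 470 × 10⁻³ = 1172 kN (longitudinal, 2 welds).
R_nwt = 0.6 × 490 × 8.484 × 115 × 10⁻³ = 286.8 kN (transverse, base value).
(i) R_nwl + R_nwt = 1459 kN; (ii) 0.85 R_nwl + 1.5 R_nwt = 1427 kN.
R_n = max = 1459 kN [governs: (i)]; φR_n = 1094 kN.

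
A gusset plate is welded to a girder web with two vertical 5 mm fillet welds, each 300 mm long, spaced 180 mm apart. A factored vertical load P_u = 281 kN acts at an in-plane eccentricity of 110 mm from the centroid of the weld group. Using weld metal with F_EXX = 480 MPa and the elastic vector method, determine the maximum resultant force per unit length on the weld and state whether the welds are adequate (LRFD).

f_max ≈ 912 N/mm; NOT adequate

Total weld length L_w = 600 mm. Treat welds as unit-width lines.
Polar moment about centroid: J = 2[d³/12 + d(b/2)²] = 2[300³/12 + 300×90²] = 9360000 mm³.
Direct shear f_v = P/L_w = 281×10³ / 600 = 468.3 N/mm (vertical).
Torsion M = P·e = 281×10³ × 110 = 30910000 N·mm.
Critical point at (x, y) = (90, 150) from centroid. f_tx = M·y/J = 495.4 N/mm; f_ty = M·x/J = 297.2 N/mm.
Resultant f_max = √[f_tx² + (f_v + f_ty)²] = √[495.4² + (468.3 + 297.2)²] = 911.8 N/mm.
Capacity per unit length: φr_n = 0.75 × 0.6 × 480 × (0.707 × 5) = 763.6 N/mm.
911.8 > 763.6 → NOT adequate.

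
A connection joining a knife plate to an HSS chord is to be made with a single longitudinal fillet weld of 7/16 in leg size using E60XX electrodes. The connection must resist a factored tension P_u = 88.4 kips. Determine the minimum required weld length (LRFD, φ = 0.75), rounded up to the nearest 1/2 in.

L = 11 in

E60XX → F_EXX = 60 ksi.
Throat t_e = 0.707 × 0.4375 = 0.3093 in.
φr_n = 0.75 × 0.6 × 60 × 0.3093 = 8.351 kips/in.
L_req = P_u / φr_n = 88.4 / 8.351 = 10.59 in total.
Round up → use L = 11 in.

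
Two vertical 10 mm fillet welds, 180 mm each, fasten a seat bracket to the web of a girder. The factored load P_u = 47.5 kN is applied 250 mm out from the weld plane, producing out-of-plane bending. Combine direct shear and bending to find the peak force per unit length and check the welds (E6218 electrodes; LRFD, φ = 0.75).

f_max ≈ 1110 N/mm; adequate

E62XX → F_EXX = 620 MPa.
L_w = 2 × 180 = 360 mm; section modulus (unit throat) S = 2 × L²/6 = 10800 mm².
Direct shear f_v = P/L_w = 47.5×10³/360 = 131.9 N/mm.
Moment M = P × e = 47.5×10³ × 250 = 11875000 N·mm; bending f_b = M/S = 1100 N/mm.
f_max = √(f_v² + f_b²) = √(131.9² + 1100²) = 1107 N/mm.
φr_n = 0.75 × 0.6 × 620 × (0.707 × 10) = 1973 N/mm → adequate.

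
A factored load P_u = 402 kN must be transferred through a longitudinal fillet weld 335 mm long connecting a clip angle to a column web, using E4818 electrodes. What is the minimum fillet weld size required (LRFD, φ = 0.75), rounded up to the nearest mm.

E48XX → F_EXX = 480 MPa.
Total weld length L = 335 mm.
Required throat t_e = P_u / (φ × 0.6 F_EXX × L) = 402 / (0.75 × 0.6 × 480 × 335 × 10⁻³) = 5.556 mm.
Required leg w = t_e / 0.707 = 7.858 mm → use 8 mm.

w = 8 mm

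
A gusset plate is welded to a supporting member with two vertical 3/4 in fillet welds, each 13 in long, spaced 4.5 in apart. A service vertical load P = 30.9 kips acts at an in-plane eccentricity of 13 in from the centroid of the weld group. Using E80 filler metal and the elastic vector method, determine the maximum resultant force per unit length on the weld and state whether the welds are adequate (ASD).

f_max ≈ 6.04 kip/in; adequate

E80XX → F_EXX = 80 ksi.
Total weld length L_w = 26 in. Treat welds as unit-width lines.
Polar moment about centroid: J = 2[d³/12 + d(b/2)²] = 2[13³/12 + 13×2.25²] = 497.8 in³.
Direct shear f_v = P/L_w = 30.9 / 26 = 1.188 kip/in (vertical).
Torsion M = P·e = 30.9 × 13 = 401.7 kip·in.
Critical point at (x, y) = (2.25, 6.5) from centroid. f_tx = M·y/J = 5.245 kip/in; f_ty = M·x/J = 1.816 kip/in.
Resultant f_max = √[f_tx² + (f_v + f_ty)²] = √[5.245² + (1.188 + 1.816)²] = 6.045 kip/in.
Capacity per unit length: r_n/Ω = (1/2.0) × 0.6 × 80 × (0.707 × 0.75) = 12.73 kip/in.
6.045 ≤ 12.73 → adequate.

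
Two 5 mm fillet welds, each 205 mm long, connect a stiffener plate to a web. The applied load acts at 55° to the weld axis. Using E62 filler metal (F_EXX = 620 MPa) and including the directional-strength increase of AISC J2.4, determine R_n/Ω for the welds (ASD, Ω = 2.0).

R_n/Ω ≈ 370 kN

t_e = 0.707 × 5 = 3.535 mm; A_we = 3.535 × 410 = 1449 mm².
Directional factor: 1.0 + 0.5 sin^1.5(55°) = 1.371.
F_nw = 0.6 × 620 × 1.371 = 509.9 MPa.
R_n/Ω = (509.9 × 1449) / 2.0 × 10⁻³ = 369.5 kN.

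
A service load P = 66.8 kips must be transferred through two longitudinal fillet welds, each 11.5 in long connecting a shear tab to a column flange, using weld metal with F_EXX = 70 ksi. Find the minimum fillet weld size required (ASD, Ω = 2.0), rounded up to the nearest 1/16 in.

Total weld length L = 23 in.
Required throat t_e = P × Ω / (0.6 F_EXX × L) = 66.8 × 2.0 / (0.6 × 70 × 23) = 0.1383 in.
Required leg w = t_e / 0.707 = 0.1956 in → use 1/4 in.

w = 1/4 in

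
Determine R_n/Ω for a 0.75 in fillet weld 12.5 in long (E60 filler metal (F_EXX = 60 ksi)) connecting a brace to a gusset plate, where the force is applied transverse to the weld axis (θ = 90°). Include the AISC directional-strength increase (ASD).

R_n/Ω ≈ 179 kips

t_e = 0.707 × 0.75 = 0.5302 in; A_we = 0.5302 × 12.5 = 6.628 in².
Directional factor: 1.0 + 0.5 sin^1.5(90°) = 1.5.
F_nw = 0.6 × 60 × 1.5 = 54 ksi.
R_n/Ω = (54 × 6.628) / 2.0 = 179 kips.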